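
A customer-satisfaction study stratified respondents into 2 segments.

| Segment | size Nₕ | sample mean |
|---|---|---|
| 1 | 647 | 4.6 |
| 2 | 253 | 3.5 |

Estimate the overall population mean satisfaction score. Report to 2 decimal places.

4.29

N = 647 + 253 = 900.
Weight each subgroup mean by Nₕ/N and sum.
Σ Nₕx̄ₕ = 647·4.6 + 253·3.5 = 2976.2 + 885.5 = 3861.7.
Divide by N: 3861.7 / 900 = 4.2908... → 4.29.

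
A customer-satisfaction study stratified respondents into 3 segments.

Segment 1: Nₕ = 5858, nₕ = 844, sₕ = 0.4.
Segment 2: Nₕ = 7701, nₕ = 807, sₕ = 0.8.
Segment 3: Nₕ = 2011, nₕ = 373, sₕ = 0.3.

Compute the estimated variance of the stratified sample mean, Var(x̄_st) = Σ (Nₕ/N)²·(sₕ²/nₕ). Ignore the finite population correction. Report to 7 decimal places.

0.0002249

N = 15570. Term for each stratum: Wₕ²sₕ²/nₕ.
Var(x̄_st) = 0.0000268348 + 0.0001940097 + 0.0000040251 = 0.0002248697 → 0.0002249.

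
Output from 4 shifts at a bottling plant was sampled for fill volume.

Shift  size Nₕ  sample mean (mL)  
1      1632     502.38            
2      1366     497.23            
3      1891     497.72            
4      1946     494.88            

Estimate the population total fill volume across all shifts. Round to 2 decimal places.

1: 1632·502.38 = 819884.16
2: 1366·497.23 = 679216.18
3: 1891·497.72 = 941188.52
4: 1946·494.88 = 963036.48
τ̂ = Σ Nₕx̄ₕ = 3403325.34.

3403325.34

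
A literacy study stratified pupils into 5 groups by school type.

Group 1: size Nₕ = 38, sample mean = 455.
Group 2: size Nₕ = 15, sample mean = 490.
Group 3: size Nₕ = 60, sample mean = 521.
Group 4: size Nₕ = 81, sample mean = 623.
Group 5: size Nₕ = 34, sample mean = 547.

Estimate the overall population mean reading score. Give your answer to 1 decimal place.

x̄_st = (Σ Nₕx̄ₕ) / (Σ Nₕ) = (38·455 + 15·490 + 60·521 + 81·623 + 34·547) / 228
= 124961 / 228 = 548.075... → 548.1.

548.1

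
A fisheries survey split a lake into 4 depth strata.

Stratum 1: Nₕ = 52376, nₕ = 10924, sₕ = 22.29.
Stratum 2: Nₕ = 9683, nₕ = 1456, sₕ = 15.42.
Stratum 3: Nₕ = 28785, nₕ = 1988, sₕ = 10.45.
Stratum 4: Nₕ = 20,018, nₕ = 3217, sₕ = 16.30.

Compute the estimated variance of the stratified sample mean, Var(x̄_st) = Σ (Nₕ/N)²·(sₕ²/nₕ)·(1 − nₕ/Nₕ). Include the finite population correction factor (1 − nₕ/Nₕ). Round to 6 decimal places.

N = 110862. Term for each stratum: Wₕ²sₕ²/nₕ·(1−nₕ/Nₕ).
Var(x̄_st) = 0.008034352 + 0.001058506 + 0.003447491 + 0.002260032 = 0.014800381 → 0.014800.

0.014800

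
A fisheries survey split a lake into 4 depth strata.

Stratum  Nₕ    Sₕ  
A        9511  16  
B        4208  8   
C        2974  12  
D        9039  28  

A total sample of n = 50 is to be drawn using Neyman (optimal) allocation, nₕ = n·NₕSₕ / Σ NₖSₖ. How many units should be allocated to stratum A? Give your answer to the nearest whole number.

16

Σ NₕSₕ = 9511·16 + 4208·8 + 2974·12 + 9039·28 = 474620.
Share for A: 152176/474620 = 0.32063.
n_A = 50 × 0.32063 = 16.031... → 16.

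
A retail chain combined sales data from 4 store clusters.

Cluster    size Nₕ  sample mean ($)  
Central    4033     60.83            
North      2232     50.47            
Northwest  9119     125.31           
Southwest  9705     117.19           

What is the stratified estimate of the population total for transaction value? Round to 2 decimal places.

2638007.27

Central: 4033·60.83 = 245327.39
North: 2232·50.47 = 112649.04
Northwest: 9119·125.31 = 1142701.89
Southwest: 9705·117.19 = 1137328.95
τ̂ = Σ Nₕx̄ₕ = 2638007.27.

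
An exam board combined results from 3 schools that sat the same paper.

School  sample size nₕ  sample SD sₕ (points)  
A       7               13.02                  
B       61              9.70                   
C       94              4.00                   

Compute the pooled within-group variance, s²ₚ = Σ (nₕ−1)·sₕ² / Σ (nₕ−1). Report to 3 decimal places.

Degrees of freedom: 6 + 60 + 93 = 159.
Σ(nₕ−1)sₕ² = 6·169.5204 + 60·94.09 + 93·16 = 8150.5224.
s²ₚ = 8150.5224 / 159 = 51.26115... → 51.261.

51.261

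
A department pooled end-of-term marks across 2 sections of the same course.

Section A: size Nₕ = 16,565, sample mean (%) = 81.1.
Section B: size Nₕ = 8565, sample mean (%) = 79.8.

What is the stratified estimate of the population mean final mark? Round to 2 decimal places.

N = 25130; weights Wₕ = Nₕ/N = (0.6592, 0.3408).
x̄_st = Σ Wₕ·x̄ₕ = 0.6592·81.1 + 0.3408·79.8 ≈ 80.6569...
→ 80.66.

80.66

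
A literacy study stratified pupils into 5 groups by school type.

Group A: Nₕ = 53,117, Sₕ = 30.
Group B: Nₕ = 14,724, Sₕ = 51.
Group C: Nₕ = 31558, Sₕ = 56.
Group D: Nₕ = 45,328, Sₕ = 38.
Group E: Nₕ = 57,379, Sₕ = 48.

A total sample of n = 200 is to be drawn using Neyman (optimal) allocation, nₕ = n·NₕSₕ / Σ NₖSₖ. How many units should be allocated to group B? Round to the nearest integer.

17

A: NₕSₕ = 53117·30 = 1593510
B: NₕSₕ = 14724·51 = 750924
C: NₕSₕ = 31558·56 = 1767248
D: NₕSₕ = 45328·38 = 1722464
E: NₕSₕ = 57379·48 = 2754192
Σ NₕSₕ = 8588338.
n_B = 200·750924/8588338 = 17.487... → 17.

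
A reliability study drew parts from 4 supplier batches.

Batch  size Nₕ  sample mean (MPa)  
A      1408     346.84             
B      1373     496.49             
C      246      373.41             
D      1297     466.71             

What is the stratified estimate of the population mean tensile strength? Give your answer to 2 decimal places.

431.83

N = 4324; weights Wₕ = Nₕ/N = (0.3256, 0.3175, 0.0569, 0.3000).
x̄_st = Σ Wₕ·x̄ₕ = 0.3256·346.84 + 0.3175·496.49 + 0.0569·373.41 + 0.3000·466.71 ≈ 431.8254...
→ 431.83.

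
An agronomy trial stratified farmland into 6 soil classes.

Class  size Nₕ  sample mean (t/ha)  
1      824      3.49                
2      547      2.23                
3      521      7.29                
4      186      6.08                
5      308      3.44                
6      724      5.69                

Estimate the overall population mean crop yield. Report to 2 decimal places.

4.57

x̄_st = (Σ Nₕx̄ₕ) / (Σ Nₕ) = (824·3.49 + 547·2.23 + 521·7.29 + 186·6.08 + 308·3.44 + 724·5.69) / 3110
= 14203.62 / 3110 = 4.5671... → 4.57.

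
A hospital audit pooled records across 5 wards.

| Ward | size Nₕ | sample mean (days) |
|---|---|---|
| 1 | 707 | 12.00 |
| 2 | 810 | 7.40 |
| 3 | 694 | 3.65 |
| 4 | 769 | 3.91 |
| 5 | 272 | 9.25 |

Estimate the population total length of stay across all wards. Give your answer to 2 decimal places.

Estimate total by summing Nₕ·x̄ₕ over strata.
707·12.00 + 810·7.40 + 694·3.65 + 769·3.91 + 272·9.25 = 8484 + 5994 + 2533.1 + 3006.79 + 2516 = 22533.89.

22533.89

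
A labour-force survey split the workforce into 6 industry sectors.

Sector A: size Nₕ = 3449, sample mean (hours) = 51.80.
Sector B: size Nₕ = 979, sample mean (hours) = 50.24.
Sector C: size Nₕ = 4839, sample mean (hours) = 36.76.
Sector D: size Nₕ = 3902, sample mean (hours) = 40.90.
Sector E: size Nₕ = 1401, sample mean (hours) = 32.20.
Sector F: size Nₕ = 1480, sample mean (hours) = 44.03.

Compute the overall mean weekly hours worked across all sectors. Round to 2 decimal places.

N = 3449 + 979 + 4839 + 3902 + 1401 + 1480 = 16050.
The stratified mean weights each stratum mean by its population share Nₕ/N.
Σ Nₕx̄ₕ = 3449·51.80 + 979·50.24 + 4839·36.76 + 3902·40.90 + 1401·32.20 + 1480·44.03 = 178658.2 + 49184.96 + 177881.64 + 159591.8 + 45112.2 + 65164.4 = 675593.2.
Divide by N: 675593.2 / 16050 = 42.0930... → 42.09.

42.09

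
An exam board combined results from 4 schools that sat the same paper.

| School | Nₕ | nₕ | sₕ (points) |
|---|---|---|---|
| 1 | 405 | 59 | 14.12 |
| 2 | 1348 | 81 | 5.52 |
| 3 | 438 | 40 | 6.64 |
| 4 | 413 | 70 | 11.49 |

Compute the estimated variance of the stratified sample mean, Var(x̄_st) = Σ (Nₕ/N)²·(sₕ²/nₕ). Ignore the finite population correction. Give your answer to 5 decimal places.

N = 2604. Term for each stratum: Wₕ²sₕ²/nₕ.
Var(x̄_st) = 0.08174204 + 0.10080706 + 0.03118476 + 0.04744169 = 0.26117555 → 0.26118.

0.26118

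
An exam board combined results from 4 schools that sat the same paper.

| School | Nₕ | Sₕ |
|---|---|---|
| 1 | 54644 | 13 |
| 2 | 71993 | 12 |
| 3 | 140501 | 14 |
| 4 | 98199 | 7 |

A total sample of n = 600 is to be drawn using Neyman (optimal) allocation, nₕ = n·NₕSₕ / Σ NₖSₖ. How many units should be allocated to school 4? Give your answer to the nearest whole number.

98

Σ NₕSₕ = 54644·13 + 71993·12 + 140501·14 + 98199·7 = 4228695.
Share for 4: 687393/4228695 = 0.16255.
n_4 = 600 × 0.16255 = 97.533... → 98.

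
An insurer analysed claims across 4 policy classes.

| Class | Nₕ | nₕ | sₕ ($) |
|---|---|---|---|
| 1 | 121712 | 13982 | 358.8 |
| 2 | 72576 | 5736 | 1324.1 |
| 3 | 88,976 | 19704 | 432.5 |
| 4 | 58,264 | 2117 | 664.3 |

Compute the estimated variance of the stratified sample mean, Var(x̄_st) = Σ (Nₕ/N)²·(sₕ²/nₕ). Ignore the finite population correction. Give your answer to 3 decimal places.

N = 341528. Term for each stratum: Wₕ²sₕ²/nₕ.
Var(x̄_st) = 1.169364 + 13.802757 + 0.644334 + 6.066743 = 21.683199 → 21.683.

21.683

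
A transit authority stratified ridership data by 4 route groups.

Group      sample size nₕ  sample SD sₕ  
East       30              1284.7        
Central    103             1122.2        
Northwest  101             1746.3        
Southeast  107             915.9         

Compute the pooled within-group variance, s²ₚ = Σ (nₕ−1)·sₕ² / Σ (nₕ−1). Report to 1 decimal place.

1691964.4

East: (30−1)·1284.7² = 29·1650454.09 = 47863168.61
Central: (103−1)·1122.2² = 102·1259332.84 = 128451949.68
Northwest: (101−1)·1746.3² = 100·3049563.69 = 304956369
Southeast: (107−1)·915.9² = 106·838872.81 = 88920517.86
Numerator = 570192005.15; denominator = Σ(nₕ−1) = 337.
s²ₚ = 570192005.15/337 = 1691964.407... → 1691964.4.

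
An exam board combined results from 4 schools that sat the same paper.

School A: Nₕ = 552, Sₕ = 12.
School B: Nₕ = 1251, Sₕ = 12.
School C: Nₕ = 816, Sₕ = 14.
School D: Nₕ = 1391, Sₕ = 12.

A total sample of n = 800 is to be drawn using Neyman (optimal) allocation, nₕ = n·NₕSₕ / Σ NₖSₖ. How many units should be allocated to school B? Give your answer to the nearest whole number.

Σ NₕSₕ = 552·12 + 1251·12 + 816·14 + 1391·12 = 49752.
Share for B: 15012/49752 = 0.30174.
n_B = 800 × 0.30174 = 241.389... → 241.

241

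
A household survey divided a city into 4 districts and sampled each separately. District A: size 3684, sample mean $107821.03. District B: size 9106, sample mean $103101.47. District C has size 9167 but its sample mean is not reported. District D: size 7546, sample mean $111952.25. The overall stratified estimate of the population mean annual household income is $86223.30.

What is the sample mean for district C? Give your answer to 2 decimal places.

39598.53

Σ Nₕx̄ₕ = N·μ, so 9167·x̄_C = 29503·86223.30 − (3684·107821.03 + 9106·103101.47 + 7546·111952.25).
= 2543846019.9 − 2180846338.84 = 362999681.06.
x̄_C = 362999681.06 / 9167 = 39598.5253... → 39598.53.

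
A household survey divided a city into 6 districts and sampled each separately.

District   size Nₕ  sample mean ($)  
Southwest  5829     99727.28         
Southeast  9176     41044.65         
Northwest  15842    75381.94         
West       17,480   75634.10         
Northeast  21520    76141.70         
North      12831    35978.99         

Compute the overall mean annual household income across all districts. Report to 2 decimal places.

67423.46

x̄_st = (Σ Nₕx̄ₕ) / (Σ Nₕ) = (5829·99727.28 + 9176·41044.65 + 15842·75381.94 + 17480·75634.10 + 21520·76141.70 + 12831·35978.99) / 82678
= 5574436589.69 / 82678 = 67423.4571... → 67423.46.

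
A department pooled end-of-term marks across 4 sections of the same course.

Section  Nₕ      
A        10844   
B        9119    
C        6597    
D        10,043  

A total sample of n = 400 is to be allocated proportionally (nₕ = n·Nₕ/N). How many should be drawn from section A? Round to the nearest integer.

N = 10844 + 9119 + 6597 + 10043 = 36603.
n_A = 400·10844/36603 = 118.504... → 119.

119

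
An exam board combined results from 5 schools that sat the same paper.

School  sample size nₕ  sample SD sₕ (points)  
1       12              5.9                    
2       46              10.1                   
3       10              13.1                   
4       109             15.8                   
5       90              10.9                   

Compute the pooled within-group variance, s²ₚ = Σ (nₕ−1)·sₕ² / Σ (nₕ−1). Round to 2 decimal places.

168.14

1: (12−1)·5.9² = 11·34.81 = 382.91
2: (46−1)·10.1² = 45·102.01 = 4590.45
3: (10−1)·13.1² = 9·171.61 = 1544.49
4: (109−1)·15.8² = 108·249.64 = 26961.12
5: (90−1)·10.9² = 89·118.81 = 10574.09
Numerator = 44053.06; denominator = Σ(nₕ−1) = 262.
s²ₚ = 44053.06/262 = 168.1415... → 168.14.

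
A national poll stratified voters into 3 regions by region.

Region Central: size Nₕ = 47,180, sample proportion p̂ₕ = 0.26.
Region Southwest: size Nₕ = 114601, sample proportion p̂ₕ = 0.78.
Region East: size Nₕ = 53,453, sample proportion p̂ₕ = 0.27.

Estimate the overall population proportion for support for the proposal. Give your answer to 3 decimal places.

0.539

N = 47180 + 114601 + 53453 = 215234.
Overall proportion = Σ (Nₕ/N)·p̂ₕ.
Σ Nₕp̂ₕ = 12266.8 + 89388.78 + 14432.31 = 116087.89.
116087.89 / 215234 = 0.53936... → 0.539.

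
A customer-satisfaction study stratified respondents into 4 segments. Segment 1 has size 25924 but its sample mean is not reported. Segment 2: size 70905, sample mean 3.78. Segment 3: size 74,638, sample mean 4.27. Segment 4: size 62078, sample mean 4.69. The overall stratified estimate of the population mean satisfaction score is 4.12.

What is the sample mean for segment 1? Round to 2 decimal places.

N = 25924 + 70905 + 74638 + 62078 = 233545.
Overall total = μ·N = 4.12·233545 = 962205.4.
Subtract the known strata: 70905·3.78 + 74638·4.27 + 62078·4.69 = 877870.98.
Remaining total for segment 1: 962205.4 − 877870.98 = 84334.42.
Divide by its size: 84334.42 / 25924 = 3.2531... → 3.25.

3.25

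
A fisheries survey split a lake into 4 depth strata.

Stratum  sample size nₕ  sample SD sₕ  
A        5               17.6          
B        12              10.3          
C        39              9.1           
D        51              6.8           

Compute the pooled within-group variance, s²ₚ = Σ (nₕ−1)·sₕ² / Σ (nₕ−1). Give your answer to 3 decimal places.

76.357

Degrees of freedom: 4 + 11 + 38 + 50 = 103.
Σ(nₕ−1)sₕ² = 4·309.76 + 11·106.09 + 38·82.81 + 50·46.24 = 7864.81.
s²ₚ = 7864.81 / 103 = 76.35738... → 76.357.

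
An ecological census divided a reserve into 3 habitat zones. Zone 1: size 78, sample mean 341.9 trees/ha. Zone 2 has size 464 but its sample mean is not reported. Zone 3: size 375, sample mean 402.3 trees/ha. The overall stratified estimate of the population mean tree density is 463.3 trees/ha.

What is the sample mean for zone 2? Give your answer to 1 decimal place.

533.0

N = 78 + 464 + 375 = 917.
Overall total = μ·N = 463.3·917 = 424846.1.
Subtract the known strata: 78·341.9 + 375·402.3 = 177530.7.
Remaining total for zone 2: 424846.1 − 177530.7 = 247315.4.
Divide by its size: 247315.4 / 464 = 533.007... → 533.0.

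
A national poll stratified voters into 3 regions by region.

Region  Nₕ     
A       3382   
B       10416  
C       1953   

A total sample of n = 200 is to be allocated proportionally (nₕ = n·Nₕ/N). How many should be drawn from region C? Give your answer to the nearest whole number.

25

Share of region C = 1953/15751 = 0.12399.
Allocate 200 × 0.12399 = 24.798... → 25.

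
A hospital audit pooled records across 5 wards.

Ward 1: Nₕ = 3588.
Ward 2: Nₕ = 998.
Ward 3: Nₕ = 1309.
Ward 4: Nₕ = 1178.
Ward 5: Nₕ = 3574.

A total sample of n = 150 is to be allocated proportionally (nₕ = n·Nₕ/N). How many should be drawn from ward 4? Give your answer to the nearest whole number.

N = 3588 + 998 + 1309 + 1178 + 3574 = 10647.
n_4 = 150·1178/10647 = 16.596... → 17.

17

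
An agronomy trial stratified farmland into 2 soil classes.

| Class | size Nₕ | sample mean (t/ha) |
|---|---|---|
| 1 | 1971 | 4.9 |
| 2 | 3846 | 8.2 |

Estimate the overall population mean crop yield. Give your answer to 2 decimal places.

7.08

N = 5817; weights Wₕ = Nₕ/N = (0.3388, 0.6612).
x̄_st = Σ Wₕ·x̄ₕ = 0.3388·4.9 + 0.6612·8.2 ≈ 7.0818...
→ 7.08.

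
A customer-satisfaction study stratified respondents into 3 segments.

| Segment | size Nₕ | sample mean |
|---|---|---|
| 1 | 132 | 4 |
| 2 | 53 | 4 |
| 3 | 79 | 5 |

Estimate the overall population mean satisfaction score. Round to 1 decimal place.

4.3

x̄_st = (Σ Nₕx̄ₕ) / (Σ Nₕ) = (132·4 + 53·4 + 79·5) / 264
= 1135 / 264 = 4.299... → 4.3.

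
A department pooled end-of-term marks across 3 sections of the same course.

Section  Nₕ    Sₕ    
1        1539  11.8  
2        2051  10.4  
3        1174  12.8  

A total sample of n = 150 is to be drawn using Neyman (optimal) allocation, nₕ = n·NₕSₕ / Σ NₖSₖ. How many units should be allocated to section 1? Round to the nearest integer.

50

1: NₕSₕ = 1539·11.8 = 18160.2
2: NₕSₕ = 2051·10.4 = 21330.4
3: NₕSₕ = 1174·12.8 = 15027.2
Σ NₕSₕ = 54517.8.
n_1 = 150·18160.2/54517.8 = 49.966... → 50.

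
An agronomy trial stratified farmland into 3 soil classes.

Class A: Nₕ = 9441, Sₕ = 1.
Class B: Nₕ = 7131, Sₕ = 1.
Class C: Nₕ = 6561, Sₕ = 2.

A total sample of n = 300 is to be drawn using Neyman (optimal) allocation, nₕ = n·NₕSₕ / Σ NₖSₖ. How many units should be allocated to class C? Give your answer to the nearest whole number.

Σ NₕSₕ = 9441·1 + 7131·1 + 6561·2 = 29694.
Share for C: 13122/29694 = 0.44191.
n_C = 300 × 0.44191 = 132.572... → 133.

133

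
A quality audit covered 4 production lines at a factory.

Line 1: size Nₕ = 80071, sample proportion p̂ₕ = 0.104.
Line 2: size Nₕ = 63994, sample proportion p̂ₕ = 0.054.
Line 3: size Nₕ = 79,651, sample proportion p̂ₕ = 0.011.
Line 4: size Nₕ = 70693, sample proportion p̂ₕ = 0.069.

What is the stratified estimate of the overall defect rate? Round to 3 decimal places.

0.060

N = 80071 + 63994 + 79651 + 70693 = 294409.
Overall proportion = Σ (Nₕ/N)·p̂ₕ.
Σ Nₕp̂ₕ = 8327.384 + 3455.676 + 876.161 + 4877.817 = 17537.038.
17537.038 / 294409 = 0.05957... → 0.060.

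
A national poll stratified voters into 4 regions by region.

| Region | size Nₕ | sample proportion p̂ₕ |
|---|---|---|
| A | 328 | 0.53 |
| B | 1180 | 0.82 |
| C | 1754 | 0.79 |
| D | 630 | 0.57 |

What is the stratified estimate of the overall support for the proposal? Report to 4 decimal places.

0.7416

N = 328 + 1180 + 1754 + 630 = 3892.
Overall proportion = Σ (Nₕ/N)·p̂ₕ.
Σ Nₕp̂ₕ = 173.84 + 967.6 + 1385.66 + 359.1 = 2886.2.
2886.2 / 3892 = 0.741572... → 0.7416.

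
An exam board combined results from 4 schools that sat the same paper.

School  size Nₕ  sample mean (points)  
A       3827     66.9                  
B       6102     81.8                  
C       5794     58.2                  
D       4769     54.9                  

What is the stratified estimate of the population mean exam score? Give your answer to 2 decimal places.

x̄_st = (Σ Nₕx̄ₕ) / (Σ Nₕ) = (3827·66.9 + 6102·81.8 + 5794·58.2 + 4769·54.9) / 20492
= 1354198.8 / 20492 = 66.0843... → 66.08.

66.08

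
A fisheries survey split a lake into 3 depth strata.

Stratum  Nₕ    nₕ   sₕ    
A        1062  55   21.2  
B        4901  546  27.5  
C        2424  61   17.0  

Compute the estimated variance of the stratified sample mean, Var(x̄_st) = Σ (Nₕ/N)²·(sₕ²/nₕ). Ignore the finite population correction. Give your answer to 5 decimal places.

0.99974

N = 8387; Wₕ = Nₕ/N.
stratum A: (1062/8387)²·21.2²/55 = 0.13102217
stratum B: (4901/8387)²·27.5²/546 = 0.47296485
stratum C: (2424/8387)²·17.0²/61 = 0.39574912
Sum = 0.99973613 → 0.99974.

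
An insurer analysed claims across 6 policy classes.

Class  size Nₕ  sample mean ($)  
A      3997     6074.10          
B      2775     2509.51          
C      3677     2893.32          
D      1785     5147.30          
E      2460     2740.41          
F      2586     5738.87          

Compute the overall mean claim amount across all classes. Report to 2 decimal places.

N = 17280; weights Wₕ = Nₕ/N = (0.2313, 0.1606, 0.2128, 0.1033, 0.1424, 0.1497).
x̄_st = Σ Wₕ·x̄ₕ = 0.2313·6074.10 + 0.1606·2509.51 + 0.2128·2893.32 + 0.1033·5147.30 + 0.1424·2740.41 + 0.1497·5738.87 ≈ 4204.3323...
→ 4204.33.

4204.33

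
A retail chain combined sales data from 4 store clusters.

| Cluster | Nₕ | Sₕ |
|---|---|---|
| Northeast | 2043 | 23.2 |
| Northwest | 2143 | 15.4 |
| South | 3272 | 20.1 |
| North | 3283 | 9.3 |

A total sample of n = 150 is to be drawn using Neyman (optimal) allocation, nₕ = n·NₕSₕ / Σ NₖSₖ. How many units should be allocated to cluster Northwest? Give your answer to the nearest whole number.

28

Σ NₕSₕ = 2043·23.2 + 2143·15.4 + 3272·20.1 + 3283·9.3 = 176698.9.
Share for Northwest: 33002.2/176698.9 = 0.18677.
n_Northwest = 150 × 0.18677 = 28.016... → 28.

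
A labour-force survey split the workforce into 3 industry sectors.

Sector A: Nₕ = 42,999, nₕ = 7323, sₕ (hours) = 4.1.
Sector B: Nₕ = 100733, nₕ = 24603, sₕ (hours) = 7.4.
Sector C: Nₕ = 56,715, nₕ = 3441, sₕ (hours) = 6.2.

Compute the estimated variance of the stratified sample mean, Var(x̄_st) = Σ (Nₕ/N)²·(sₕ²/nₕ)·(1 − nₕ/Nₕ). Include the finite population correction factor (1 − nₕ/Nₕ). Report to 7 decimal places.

0.0013525

N = 200447. Term for each stratum: Wₕ²sₕ²/nₕ·(1−nₕ/Nₕ).
Var(x̄_st) = 0.0000876424 + 0.0004248189 + 0.0008400649 = 0.0013525262 → 0.0013525.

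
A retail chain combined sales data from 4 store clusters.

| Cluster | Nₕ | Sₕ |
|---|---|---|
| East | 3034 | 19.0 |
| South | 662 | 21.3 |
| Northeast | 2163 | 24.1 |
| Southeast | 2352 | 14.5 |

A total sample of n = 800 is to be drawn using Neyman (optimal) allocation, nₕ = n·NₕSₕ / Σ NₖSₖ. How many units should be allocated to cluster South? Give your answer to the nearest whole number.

71

East: NₕSₕ = 3034·19.0 = 57646
South: NₕSₕ = 662·21.3 = 14100.6
Northeast: NₕSₕ = 2163·24.1 = 52128.3
Southeast: NₕSₕ = 2352·14.5 = 34104
Σ NₕSₕ = 157978.9.
n_South = 800·14100.6/157978.9 = 71.405... → 71.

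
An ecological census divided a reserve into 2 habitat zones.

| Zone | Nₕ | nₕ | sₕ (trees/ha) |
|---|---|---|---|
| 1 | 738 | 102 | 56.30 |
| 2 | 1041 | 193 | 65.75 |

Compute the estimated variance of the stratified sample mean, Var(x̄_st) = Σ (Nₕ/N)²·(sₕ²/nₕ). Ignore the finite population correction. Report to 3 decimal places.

N = 1779; Wₕ = Nₕ/N.
zone 1: (738/1779)²·56.30²/102 = 5.347828
zone 2: (1041/1779)²·65.75²/193 = 7.669795
Sum = 13.017623 → 13.018.

13.018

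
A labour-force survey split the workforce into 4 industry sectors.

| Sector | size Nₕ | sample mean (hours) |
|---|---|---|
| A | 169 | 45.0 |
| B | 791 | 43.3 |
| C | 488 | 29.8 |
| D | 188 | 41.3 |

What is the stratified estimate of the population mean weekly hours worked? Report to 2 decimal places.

39.22

N = 1636; weights Wₕ = Nₕ/N = (0.1033, 0.4835, 0.2983, 0.1149).
x̄_st = Σ Wₕ·x̄ₕ = 0.1033·45.0 + 0.4835·43.3 + 0.2983·29.8 + 0.1149·41.3 ≈ 39.2189...
→ 39.22.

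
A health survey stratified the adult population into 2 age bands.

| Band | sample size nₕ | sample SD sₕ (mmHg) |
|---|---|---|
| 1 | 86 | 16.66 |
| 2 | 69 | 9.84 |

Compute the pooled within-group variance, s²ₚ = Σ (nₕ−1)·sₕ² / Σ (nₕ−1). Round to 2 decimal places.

1: (86−1)·16.66² = 85·277.5556 = 23592.226
2: (69−1)·9.84² = 68·96.8256 = 6584.1408
Numerator = 30176.3668; denominator = Σ(nₕ−1) = 153.
s²ₚ = 30176.3668/153 = 197.2312... → 197.23.

197.23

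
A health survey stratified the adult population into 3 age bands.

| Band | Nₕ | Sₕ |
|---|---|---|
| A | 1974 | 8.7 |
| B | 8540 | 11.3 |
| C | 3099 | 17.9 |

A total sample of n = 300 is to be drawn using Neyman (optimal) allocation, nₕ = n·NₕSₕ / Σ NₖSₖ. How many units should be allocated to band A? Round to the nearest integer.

30

Σ NₕSₕ = 1974·8.7 + 8540·11.3 + 3099·17.9 = 169147.9.
Share for A: 17173.8/169147.9 = 0.10153.
n_A = 300 × 0.10153 = 30.459... → 30.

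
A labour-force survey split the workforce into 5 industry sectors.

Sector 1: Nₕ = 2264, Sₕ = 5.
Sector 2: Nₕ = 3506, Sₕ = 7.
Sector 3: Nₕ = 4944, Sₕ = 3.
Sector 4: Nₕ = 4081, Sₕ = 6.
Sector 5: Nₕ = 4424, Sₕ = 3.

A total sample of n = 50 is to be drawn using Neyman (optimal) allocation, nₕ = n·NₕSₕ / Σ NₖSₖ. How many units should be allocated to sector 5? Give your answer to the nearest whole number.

Σ NₕSₕ = 2264·5 + 3506·7 + 4944·3 + 4081·6 + 4424·3 = 88452.
Share for 5: 13272/88452 = 0.15005.
n_5 = 50 × 0.15005 = 7.502... → 8.

8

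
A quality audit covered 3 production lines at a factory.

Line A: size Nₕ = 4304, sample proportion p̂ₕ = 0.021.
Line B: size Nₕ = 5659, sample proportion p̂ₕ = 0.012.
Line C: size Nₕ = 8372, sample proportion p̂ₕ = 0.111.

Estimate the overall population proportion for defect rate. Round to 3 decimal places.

N = 4304 + 5659 + 8372 = 18335.
Overall proportion = Σ (Nₕ/N)·p̂ₕ.
Σ Nₕp̂ₕ = 90.384 + 67.908 + 929.292 = 1087.584.
1087.584 / 18335 = 0.05932... → 0.059.

0.059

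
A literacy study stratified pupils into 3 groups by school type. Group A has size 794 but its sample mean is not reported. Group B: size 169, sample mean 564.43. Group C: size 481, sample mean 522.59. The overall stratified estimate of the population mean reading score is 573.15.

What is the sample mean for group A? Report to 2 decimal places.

N = 794 + 169 + 481 = 1444.
Overall total = μ·N = 573.15·1444 = 827628.6.
Subtract the known strata: 169·564.43 + 481·522.59 = 346754.46.
Remaining total for group A: 827628.6 − 346754.46 = 480874.14.
Divide by its size: 480874.14 / 794 = 605.6349... → 605.63.

605.63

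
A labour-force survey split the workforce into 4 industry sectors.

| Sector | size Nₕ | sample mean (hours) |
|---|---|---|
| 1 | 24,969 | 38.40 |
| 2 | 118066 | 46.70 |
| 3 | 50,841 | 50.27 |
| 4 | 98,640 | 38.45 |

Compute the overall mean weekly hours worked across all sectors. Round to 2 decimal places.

N = 24969 + 118066 + 50841 + 98640 = 292516.
Weight each subgroup mean by Nₕ/N and sum.
Σ Nₕx̄ₕ = 24969·38.40 + 118066·46.70 + 50841·50.27 + 98640·38.45 = 958809.6 + 5513682.2 + 2555777.07 + 3792708 = 12820976.87.
Divide by N: 12820976.87 / 292516 = 43.8300... → 43.83.

43.83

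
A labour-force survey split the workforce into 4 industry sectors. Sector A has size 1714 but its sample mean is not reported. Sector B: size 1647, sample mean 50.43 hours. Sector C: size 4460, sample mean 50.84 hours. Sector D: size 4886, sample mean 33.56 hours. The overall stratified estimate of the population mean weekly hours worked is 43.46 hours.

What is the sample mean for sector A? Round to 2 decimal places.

45.78

Σ Nₕx̄ₕ = N·μ, so 1714·x̄_A = 12707·43.46 − (1647·50.43 + 4460·50.84 + 4886·33.56).
= 552246.22 − 473778.77 = 78467.45.
x̄_A = 78467.45 / 1714 = 45.7803... → 45.78.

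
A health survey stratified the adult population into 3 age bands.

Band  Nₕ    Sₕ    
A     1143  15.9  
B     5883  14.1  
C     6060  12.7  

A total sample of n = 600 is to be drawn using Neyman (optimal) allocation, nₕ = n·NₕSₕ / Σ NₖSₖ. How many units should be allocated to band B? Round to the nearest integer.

Σ NₕSₕ = 1143·15.9 + 5883·14.1 + 6060·12.7 = 178086.
Share for B: 82950.3/178086 = 0.46579.
n_B = 600 × 0.46579 = 279.473... → 279.

279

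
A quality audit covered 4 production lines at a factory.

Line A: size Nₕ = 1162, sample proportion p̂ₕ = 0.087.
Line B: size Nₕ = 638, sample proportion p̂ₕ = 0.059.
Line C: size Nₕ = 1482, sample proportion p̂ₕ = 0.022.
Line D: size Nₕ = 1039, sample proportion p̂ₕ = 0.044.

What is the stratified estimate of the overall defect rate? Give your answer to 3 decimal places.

0.050

Wₕ = Nₕ/N with N = 4321: 0.2689, 0.1477, 0.3430, 0.2405.
p̂_st = 0.2689·0.087 + 0.1477·0.059 + 0.3430·0.022 + 0.2405·0.044 ≈ 0.05023... → 0.050.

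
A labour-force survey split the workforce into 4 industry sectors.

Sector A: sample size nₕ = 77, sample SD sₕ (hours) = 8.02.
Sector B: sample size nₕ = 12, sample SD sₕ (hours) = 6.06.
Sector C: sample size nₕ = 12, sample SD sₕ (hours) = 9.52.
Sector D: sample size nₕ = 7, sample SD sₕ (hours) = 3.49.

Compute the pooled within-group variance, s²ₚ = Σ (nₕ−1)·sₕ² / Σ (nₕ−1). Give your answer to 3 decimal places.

61.176

A: (77−1)·8.02² = 76·64.3204 = 4888.3504
B: (12−1)·6.06² = 11·36.7236 = 403.9596
C: (12−1)·9.52² = 11·90.6304 = 996.9344
D: (7−1)·3.49² = 6·12.1801 = 73.0806
Numerator = 6362.325; denominator = Σ(nₕ−1) = 104.
s²ₚ = 6362.325/104 = 61.17620... → 61.176.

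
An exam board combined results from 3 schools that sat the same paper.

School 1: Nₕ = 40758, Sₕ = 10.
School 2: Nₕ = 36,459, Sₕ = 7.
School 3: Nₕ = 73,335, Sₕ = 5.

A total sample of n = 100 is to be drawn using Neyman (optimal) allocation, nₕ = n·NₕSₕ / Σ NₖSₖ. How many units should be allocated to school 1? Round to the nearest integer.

Σ NₕSₕ = 40758·10 + 36459·7 + 73335·5 = 1029468.
Share for 1: 407580/1029468 = 0.39591.
n_1 = 100 × 0.39591 = 39.591... → 40.

40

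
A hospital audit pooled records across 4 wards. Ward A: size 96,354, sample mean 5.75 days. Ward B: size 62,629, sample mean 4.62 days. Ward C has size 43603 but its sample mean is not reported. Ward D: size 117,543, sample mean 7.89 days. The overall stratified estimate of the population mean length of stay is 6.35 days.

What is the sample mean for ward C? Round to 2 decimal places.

N = 96354 + 62629 + 43603 + 117543 = 320129.
Overall total = μ·N = 6.35·320129 = 2032819.15.
Subtract the known strata: 96354·5.75 + 62629·4.62 + 117543·7.89 = 1770795.75.
Remaining total for ward C: 2032819.15 − 1770795.75 = 262023.4.
Divide by its size: 262023.4 / 43603 = 6.0093... → 6.01.

6.01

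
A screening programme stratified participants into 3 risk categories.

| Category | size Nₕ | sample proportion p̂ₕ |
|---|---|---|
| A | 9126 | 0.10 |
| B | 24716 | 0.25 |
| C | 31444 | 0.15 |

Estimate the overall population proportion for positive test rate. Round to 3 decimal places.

N = 9126 + 24716 + 31444 = 65286.
Overall proportion = Σ (Nₕ/N)·p̂ₕ.
Σ Nₕp̂ₕ = 912.6 + 6179 + 4716.6 = 11808.2.
11808.2 / 65286 = 0.18087... → 0.181.

0.181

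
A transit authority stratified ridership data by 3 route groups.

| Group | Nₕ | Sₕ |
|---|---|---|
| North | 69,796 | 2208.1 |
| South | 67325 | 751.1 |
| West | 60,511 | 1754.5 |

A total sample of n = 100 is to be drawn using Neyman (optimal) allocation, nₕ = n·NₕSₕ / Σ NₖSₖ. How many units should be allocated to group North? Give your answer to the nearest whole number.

50

Σ NₕSₕ = 69796·2208.1 + 67325·751.1 + 60511·1754.5 = 310850904.6.
Share for North: 154116547.6/310850904.6 = 0.49579.
n_North = 100 × 0.49579 = 49.579... → 50.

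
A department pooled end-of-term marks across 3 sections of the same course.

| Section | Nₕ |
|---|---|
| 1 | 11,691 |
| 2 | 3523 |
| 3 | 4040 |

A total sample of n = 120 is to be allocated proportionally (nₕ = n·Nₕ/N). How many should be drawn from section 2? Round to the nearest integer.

22

N = 11691 + 3523 + 4040 = 19254.
n_2 = 120·3523/19254 = 21.957... → 22.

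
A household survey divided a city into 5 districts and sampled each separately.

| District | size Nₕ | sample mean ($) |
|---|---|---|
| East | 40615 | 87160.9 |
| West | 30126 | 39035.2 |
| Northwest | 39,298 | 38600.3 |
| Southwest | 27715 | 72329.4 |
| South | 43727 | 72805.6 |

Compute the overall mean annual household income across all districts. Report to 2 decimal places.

62932.81

N = 181481; weights Wₕ = Nₕ/N = (0.2238, 0.1660, 0.2165, 0.1527, 0.2409).
x̄_st = Σ Wₕ·x̄ₕ = 0.2238·87160.9 + 0.1660·39035.2 + 0.2165·38600.3 + 0.1527·72329.4 + 0.2409·72805.6 ≈ 62932.8071...
→ 62932.81.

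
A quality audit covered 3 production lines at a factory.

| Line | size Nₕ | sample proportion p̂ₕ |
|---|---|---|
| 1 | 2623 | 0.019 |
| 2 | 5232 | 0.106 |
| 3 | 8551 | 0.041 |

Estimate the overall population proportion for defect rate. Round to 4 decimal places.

0.0582

Wₕ = Nₕ/N with N = 16406: 0.1599, 0.3189, 0.5212.
p̂_st = 0.1599·0.019 + 0.3189·0.106 + 0.5212·0.041 ≈ 0.058212... → 0.0582.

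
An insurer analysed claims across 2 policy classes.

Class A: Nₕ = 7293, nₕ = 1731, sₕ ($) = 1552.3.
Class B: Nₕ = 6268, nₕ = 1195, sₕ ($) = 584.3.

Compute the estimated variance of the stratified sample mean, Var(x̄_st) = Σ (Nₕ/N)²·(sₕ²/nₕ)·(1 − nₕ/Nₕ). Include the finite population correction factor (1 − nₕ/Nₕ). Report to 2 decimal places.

356.45

N = 13561. Term for each stratum: Wₕ²sₕ²/nₕ·(1−nₕ/Nₕ).
Var(x̄_st) = 307.04923 + 49.39856 = 356.44779 → 356.45.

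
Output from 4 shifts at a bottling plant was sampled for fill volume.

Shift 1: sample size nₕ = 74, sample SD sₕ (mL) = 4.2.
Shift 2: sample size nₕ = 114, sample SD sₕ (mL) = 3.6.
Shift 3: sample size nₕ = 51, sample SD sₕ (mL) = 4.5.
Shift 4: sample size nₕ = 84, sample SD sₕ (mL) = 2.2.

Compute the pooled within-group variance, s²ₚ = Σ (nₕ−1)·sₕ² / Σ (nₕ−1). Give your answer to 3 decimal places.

1: (74−1)·4.2² = 73·17.64 = 1287.72
2: (114−1)·3.6² = 113·12.96 = 1464.48
3: (51−1)·4.5² = 50·20.25 = 1012.5
4: (84−1)·2.2² = 83·4.84 = 401.72
Numerator = 4166.42; denominator = Σ(nₕ−1) = 319.
s²ₚ = 4166.42/319 = 13.06088... → 13.061.

13.061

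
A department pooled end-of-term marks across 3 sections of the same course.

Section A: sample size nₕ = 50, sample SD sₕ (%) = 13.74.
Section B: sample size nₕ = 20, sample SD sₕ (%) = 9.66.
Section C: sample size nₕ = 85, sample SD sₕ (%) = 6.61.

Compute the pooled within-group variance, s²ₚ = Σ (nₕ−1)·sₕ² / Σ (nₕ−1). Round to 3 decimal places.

Degrees of freedom: 49 + 19 + 84 = 152.
Σ(nₕ−1)sₕ² = 49·188.7876 + 19·93.3156 + 84·43.6921 = 14693.7252.
s²ₚ = 14693.7252 / 152 = 96.66924... → 96.669.

96.669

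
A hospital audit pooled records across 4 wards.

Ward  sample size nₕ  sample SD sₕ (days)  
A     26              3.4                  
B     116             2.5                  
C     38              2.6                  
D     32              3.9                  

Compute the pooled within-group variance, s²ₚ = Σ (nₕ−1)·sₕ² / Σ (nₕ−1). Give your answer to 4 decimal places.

A: (26−1)·3.4² = 25·11.56 = 289
B: (116−1)·2.5² = 115·6.25 = 718.75
C: (38−1)·2.6² = 37·6.76 = 250.12
D: (32−1)·3.9² = 31·15.21 = 471.51
Numerator = 1729.38; denominator = Σ(nₕ−1) = 208.
s²ₚ = 1729.38/208 = 8.314327... → 8.3143.

8.3143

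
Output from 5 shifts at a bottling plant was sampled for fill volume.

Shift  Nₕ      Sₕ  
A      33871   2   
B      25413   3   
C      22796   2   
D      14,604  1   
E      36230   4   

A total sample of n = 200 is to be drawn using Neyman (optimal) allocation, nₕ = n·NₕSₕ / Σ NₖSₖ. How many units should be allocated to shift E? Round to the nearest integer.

Σ NₕSₕ = 33871·2 + 25413·3 + 22796·2 + 14604·1 + 36230·4 = 349097.
Share for E: 144920/349097 = 0.41513.
n_E = 200 × 0.41513 = 83.026... → 83.

83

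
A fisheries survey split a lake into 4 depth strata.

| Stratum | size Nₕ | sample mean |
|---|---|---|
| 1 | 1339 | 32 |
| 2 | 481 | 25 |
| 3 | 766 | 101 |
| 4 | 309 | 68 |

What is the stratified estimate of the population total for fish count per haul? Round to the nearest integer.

Estimate total by summing Nₕ·x̄ₕ over strata.
1339·32 + 481·25 + 766·101 + 309·68 = 42848 + 12025 + 77366 + 21012 = 153251.

153251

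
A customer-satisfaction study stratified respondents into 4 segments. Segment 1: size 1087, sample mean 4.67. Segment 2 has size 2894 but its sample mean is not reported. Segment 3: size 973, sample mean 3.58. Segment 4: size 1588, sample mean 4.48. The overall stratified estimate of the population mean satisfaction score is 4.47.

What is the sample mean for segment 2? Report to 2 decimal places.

Σ Nₕx̄ₕ = N·μ, so 2894·x̄_2 = 6542·4.47 − (1087·4.67 + 973·3.58 + 1588·4.48).
= 29242.74 − 15673.87 = 13568.87.
x̄_2 = 13568.87 / 2894 = 4.6886... → 4.69.

4.69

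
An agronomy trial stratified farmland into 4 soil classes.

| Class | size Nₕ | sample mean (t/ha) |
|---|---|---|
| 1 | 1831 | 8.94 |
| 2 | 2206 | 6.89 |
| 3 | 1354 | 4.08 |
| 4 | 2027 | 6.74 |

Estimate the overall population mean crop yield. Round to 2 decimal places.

N = 1831 + 2206 + 1354 + 2027 = 7418.
Weight each subgroup mean by Nₕ/N and sum.
Σ Nₕx̄ₕ = 1831·8.94 + 2206·6.89 + 1354·4.08 + 2027·6.74 = 16369.14 + 15199.34 + 5524.32 + 13661.98 = 50754.78.
Divide by N: 50754.78 / 7418 = 6.8421... → 6.84.

6.84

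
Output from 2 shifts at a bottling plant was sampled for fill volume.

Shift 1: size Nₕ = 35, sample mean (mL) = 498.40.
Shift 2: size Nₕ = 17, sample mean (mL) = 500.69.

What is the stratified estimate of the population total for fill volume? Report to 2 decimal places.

25955.73

1: 35·498.40 = 17444
2: 17·500.69 = 8511.73
τ̂ = Σ Nₕx̄ₕ = 25955.73.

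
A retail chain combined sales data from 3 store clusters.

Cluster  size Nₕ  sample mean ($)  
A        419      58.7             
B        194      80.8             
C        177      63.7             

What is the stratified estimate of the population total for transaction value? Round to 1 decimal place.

Population total = Σ Nₕ·x̄ₕ (each stratum's size times its mean).
419·58.7 + 194·80.8 + 177·63.7 = 24595.3 + 15675.2 + 11274.9 = 51545.4.

51545.4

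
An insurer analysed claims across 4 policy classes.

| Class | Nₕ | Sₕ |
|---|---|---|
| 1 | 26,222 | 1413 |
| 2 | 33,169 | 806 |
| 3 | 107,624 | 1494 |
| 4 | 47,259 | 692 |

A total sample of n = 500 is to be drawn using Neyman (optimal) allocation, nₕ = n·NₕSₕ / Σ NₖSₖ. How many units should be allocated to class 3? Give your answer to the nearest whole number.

312

Σ NₕSₕ = 26222·1413 + 33169·806 + 107624·1494 + 47259·692 = 257279384.
Share for 3: 160790256/257279384 = 0.62496.
n_3 = 500 × 0.62496 = 312.482... → 312.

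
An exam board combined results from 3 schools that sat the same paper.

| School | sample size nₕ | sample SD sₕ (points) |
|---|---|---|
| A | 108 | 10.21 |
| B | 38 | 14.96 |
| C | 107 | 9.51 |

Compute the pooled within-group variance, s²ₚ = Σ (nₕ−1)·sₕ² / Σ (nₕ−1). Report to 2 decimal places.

Degrees of freedom: 107 + 37 + 106 = 250.
Σ(nₕ−1)sₕ² = 107·104.2441 + 37·223.8016 + 106·90.4401 = 29021.4285.
s²ₚ = 29021.4285 / 250 = 116.0857... → 116.09.

116.09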